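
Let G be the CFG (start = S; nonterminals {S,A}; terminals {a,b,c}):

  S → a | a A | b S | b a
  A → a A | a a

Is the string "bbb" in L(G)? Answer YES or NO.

CNF form of G:
  S -> T0 A | T1 S | T1 T0 | a
  A -> T0 A | T0 T0
  T0 -> a
  T1 -> b

CYK fill:
  cell(0,0) b: {T1}  orig:{}
  cell(1,1) b: {T1}  orig:{}
  cell(2,2) b: {T1}  orig:{}
  cell(0,1) bb: ∅
  cell(1,2) bb: ∅
  cell(0,2) bbb: ∅

S ∉ T[0,2] ⇒ NO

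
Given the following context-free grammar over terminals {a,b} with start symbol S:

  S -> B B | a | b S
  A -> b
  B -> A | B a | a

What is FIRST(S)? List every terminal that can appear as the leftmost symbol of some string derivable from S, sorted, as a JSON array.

Compute FIRST by fixpoint:
pass 1:
  A via A→b: +{b}
  B via B→A: +{b}
  B via B→a: +{a}
  S via S→B B: +{a,b}
  FIRST[S]={a,b}  FIRST[A]={b}  FIRST[B]={a,b}
pass 2: done
  FIRST[S]={a,b}  FIRST[A]={b}  FIRST[B]={a,b}

FIRST(S) = ["a", "b"]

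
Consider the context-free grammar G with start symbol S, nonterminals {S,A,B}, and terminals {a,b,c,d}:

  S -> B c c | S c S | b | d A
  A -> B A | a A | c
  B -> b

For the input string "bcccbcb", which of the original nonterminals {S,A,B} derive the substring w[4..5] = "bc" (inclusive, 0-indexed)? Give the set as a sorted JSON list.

CNF form of G:
  S -> B X3 | S X4 | T2 A | b
  A -> B A | T0 A | c
  B -> b
  T0 -> a
  T1 -> c
  T2 -> d
  X3 -> T1 T1
  X4 -> T1 S

CYK fill, restricted to cells inside w[4..5]:
  cell(4,4) b: {B,S}
  cell(5,5) c: {A,T1}  orig:{A}
  cell(4,5) bc: {A}

Original NTs in T[4,5] deriving "bc": ["A"]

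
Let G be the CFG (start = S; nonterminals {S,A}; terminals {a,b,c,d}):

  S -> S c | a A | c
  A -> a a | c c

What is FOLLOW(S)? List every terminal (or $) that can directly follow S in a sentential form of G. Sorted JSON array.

FIRST iteration:
pass 1:
  A via A→a a: +{a}
  A via A→c c: +{c}
  S via S→a A: +{a}
  S via S→c: +{c}
  FIRST(S)={a,c}  FIRST(A)={a,c}
pass 2: (no change)
  FIRST(S)={a,c}  FIRST(A)={a,c}

Compute FOLLOW by fixpoint:
FOLLOW(S) := {$}
[1]
  S→S c: FOLLOW(S) ⊇ FIRST(c) = {c}; new: +{c}
  S→a A: FOLLOW(A) ⊇ FOLLOW(S) ⊇ {$,c}; new: +{$,c}
  S: {$,c}  A: {$,c}
[2] (no change)
  S: {$,c}  A: {$,c}

FOLLOW(S) = ["$", "c"]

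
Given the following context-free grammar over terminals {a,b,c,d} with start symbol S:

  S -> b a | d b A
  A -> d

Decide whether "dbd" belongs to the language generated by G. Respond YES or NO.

Convert to CNF:
  S -> T0 T1 | T2 X3
  A -> d
  T0 -> b
  T1 -> a
  T2 -> d
  X3 -> T0 A

CYK table (by increasing span):
  T[0,0] 'd' = {A,T2}  orig:{A}
  T[1,1] 'b' = {T0}  orig:{}
  T[2,2] 'd' = {A,T2}  orig:{A}
  T[0,1] 'db' = ∅
  T[1,2] 'bd' = {X3}  orig:{}
  T[0,2] 'dbd' = {S}

S ∈ T[0,2] ⇒ YES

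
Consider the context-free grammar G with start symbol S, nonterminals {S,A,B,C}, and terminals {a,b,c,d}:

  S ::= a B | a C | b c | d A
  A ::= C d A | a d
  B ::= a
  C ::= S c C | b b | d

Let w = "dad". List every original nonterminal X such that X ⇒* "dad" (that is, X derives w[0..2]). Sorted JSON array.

Convert to CNF:
  S -> T0 A | T1 B | T1 C | T3 T2
  A -> C X4 | T1 T0
  B -> a
  C -> S X5 | T3 T3 | d
  T0 -> d
  T1 -> a
  T2 -> c
  T3 -> b
  X4 -> T0 A
  X5 -> T2 C

CYK table (by increasing span), restricted to cells inside w[0..2]:
  T[0,0] 'd' = {C,T0}  orig:{C}
  T[1,1] 'a' = {B,T1}  orig:{B}
  T[2,2] 'd' = {C,T0}  orig:{C}
  T[0,1] 'da' = ∅
  T[1,2] 'ad' = {A,S}
  T[0,2] 'dad' = {S,X4}  orig:{S}

Original NTs in T[0,2] deriving "dad": ["S"]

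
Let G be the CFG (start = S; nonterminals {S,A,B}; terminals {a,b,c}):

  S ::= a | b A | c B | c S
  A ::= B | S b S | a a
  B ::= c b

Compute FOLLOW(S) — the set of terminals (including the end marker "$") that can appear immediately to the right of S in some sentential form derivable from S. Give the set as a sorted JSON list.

FIRST iteration:
[1]
  A via A→a a: +{a}
  B via B→c b: +{c}
  S via S→a: +{a}
  S via S→b A: +{b}
  S via S→c B: +{c}
  FIRST(S)={a,b,c}  FIRST(A)={a}  FIRST(B)={c}
[2]
  A via A→B: +{c}
  A via A→S b S: +{b}
  FIRST(S)={a,b,c}  FIRST(A)={a,b,c}  FIRST(B)={c}
[3] done
  FIRST(S)={a,b,c}  FIRST(A)={a,b,c}  FIRST(B)={c}

FOLLOW sets:
initialize: $ ∈ FOLLOW(S)
[1]
  A→S b S: FOLLOW(S) ⊇ FIRST(b) = {b}; new: +{b}
  S→b A: FOLLOW(A) ⊇ FOLLOW(S) ⊇ {$,b}; new: +{$,b}
  S→c B: FOLLOW(B) ⊇ FOLLOW(S) ⊇ {$,b}; new: +{$,b}
  S: {$,b}  A: {$,b}  B: {$,b}
[2] (no change)
  S: {$,b}  A: {$,b}  B: {$,b}

FOLLOW(S) = ["$", "b"]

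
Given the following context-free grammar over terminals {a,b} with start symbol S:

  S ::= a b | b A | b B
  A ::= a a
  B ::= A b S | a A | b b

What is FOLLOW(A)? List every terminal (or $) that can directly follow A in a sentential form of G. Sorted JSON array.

Compute FIRST by fixpoint:
[1]
  A via A→a a: +{a}
  B via B→A b S: +{a}
  B via B→b b: +{b}
  S via S→a b: +{a}
  S via S→b A: +{b}
  FIRST[S]={a,b}  FIRST[A]={a}  FIRST[B]={a,b}
[2] — fixpoint
  FIRST[S]={a,b}  FIRST[A]={a}  FIRST[B]={a,b}

FOLLOW iteration:
initialize: $ ∈ FOLLOW(S)
pass 1:
  B→A b S: FOLLOW(A) ⊇ FIRST(b) = {b}; new: +{b}
  S→b A: FOLLOW(A) ⊇ FOLLOW(S) ⊇ {$}; new: +{$}
  S→b B: FOLLOW(B) ⊇ FOLLOW(S) ⊇ {$}; new: +{$}
  S: {$}  A: {$,b}  B: {$}
pass 2: (no change)
  S: {$}  A: {$,b}  B: {$}

FOLLOW(A) = ["$", "b"]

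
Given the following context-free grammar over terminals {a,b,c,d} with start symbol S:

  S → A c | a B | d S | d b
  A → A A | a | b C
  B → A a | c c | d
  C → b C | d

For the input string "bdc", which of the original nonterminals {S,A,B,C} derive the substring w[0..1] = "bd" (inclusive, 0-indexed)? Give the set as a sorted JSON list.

Convert to CNF:
  S -> A T2 | T1 B | T3 S | T3 T0
  A -> A A | T0 C | a
  B -> A T1 | T2 T2 | d
  C -> T0 C | d
  T0 -> b
  T1 -> a
  T2 -> c
  T3 -> d

CYK fill, restricted to cells inside w[0..1]:
  [0..0]={T0}  "b"  orig:{}
  [1..1]={B,C,T3}  "d"  orig:{B,C}
  [0..1]={A,C}  "bd"

Original NTs in T[0,1] deriving "bd": ["A", "C"]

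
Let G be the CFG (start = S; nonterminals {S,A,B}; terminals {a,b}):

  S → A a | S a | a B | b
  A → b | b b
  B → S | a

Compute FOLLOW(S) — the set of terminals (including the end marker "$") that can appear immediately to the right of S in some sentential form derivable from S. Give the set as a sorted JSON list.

Compute FIRST by fixpoint:
[1]
  A via A→b: +{b}
  B via B→a: +{a}
  S via S→A a: +{b}
  S via S→a B: +{a}
  S: {a,b}  A: {b}  B: {a}
[2]
  B via B→S: +{b}
  S: {a,b}  A: {b}  B: {a,b}
[3] done
  S: {a,b}  A: {b}  B: {a,b}

FOLLOW sets:
seed FOLLOW(S) with $
round 1:
  S→A a: FOLLOW(A) ⊇ FIRST(a) = {a}; new: +{a}
  S→S a: FOLLOW(S) ⊇ FIRST(a) = {a}; new: +{a}
  S→a B: FOLLOW(B) ⊇ FOLLOW(S) ⊇ {$,a}; new: +{$,a}
  FOLLOW(S)={$,a}  FOLLOW(A)={a}  FOLLOW(B)={$,a}
round 2: done
  FOLLOW(S)={$,a}  FOLLOW(A)={a}  FOLLOW(B)={$,a}

FOLLOW(S) = ["$", "a"]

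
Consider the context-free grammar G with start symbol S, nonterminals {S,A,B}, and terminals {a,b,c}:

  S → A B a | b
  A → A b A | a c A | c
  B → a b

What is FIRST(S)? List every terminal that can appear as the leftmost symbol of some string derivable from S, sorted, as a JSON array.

FIRST sets, iterate to fixpoint:
[1]
  A via A→a c A: +{a}
  A via A→c: +{c}
  B via B→a b: +{a}
  S via S→A B a: +{a,c}
  S via S→b: +{b}
  FIRST(S)={a,b,c}  FIRST(A)={a,c}  FIRST(B)={a}
[2] done
  FIRST(S)={a,b,c}  FIRST(A)={a,c}  FIRST(B)={a}

FIRST(S) = ["a", "b", "c"]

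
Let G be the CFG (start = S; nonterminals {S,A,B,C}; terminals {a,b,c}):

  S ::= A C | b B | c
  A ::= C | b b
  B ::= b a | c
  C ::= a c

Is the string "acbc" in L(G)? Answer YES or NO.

CNF form of G:
  S -> A C | T2 B | c
  A -> T0 T1 | T2 T2
  B -> T2 T0 | c
  C -> T0 T1
  T0 -> a
  T1 -> c
  T2 -> b

CYK fill:
  T[0,0] 'a' = {T0}  orig:{}
  T[1,1] 'c' = {B,S,T1}  orig:{B,S}
  T[2,2] 'b' = {T2}  orig:{}
  T[3,3] 'c' = {B,S,T1}  orig:{B,S}
  T[0,1] 'ac' = {A,C}
  T[1,2] 'cb' = ∅
  T[2,3] 'bc' = {S}
  T[0,2] 'acb' = ∅
  T[1,3] 'cbc' = ∅
  T[0,3] 'acbc' = ∅

S ∉ T[0,3] ⇒ NO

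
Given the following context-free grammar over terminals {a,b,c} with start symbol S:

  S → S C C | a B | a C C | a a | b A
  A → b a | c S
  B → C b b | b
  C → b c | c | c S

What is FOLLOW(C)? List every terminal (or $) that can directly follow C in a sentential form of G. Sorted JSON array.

FIRST sets, iterate to fixpoint:
round 1:
  A via A→b a: +{b}
  A via A→c S: +{c}
  B via B→b: +{b}
  C via C→b c: +{b}
  C via C→c: +{c}
  S via S→a B: +{a}
  S via S→b A: +{b}
  S: {a,b}  A: {b,c}  B: {b}  C: {b,c}
round 2:
  B via B→C b b: +{c}
  S: {a,b}  A: {b,c}  B: {b,c}  C: {b,c}
round 3: (no change)
  S: {a,b}  A: {b,c}  B: {b,c}  C: {b,c}

FOLLOW iteration:
FOLLOW(S) := {$}
round 1:
  B→C b b: FOLLOW(C) ⊇ FIRST(b) = {b}; new: +{b}
  C→c S: FOLLOW(S) ⊇ FOLLOW(C) ⊇ {b}; new: +{b}
  S→S C C: FOLLOW(S) ⊇ FIRST(C) = {b,c}; new: +{c}
  S→S C C: FOLLOW(C) ⊇ FIRST(C) = {b,c}; new: +{c}
  S→S C C: FOLLOW(C) ⊇ FOLLOW(S) ⊇ {$,b,c}; new: +{$}
  S→a B: FOLLOW(B) ⊇ FOLLOW(S) ⊇ {$,b,c}; new: +{$,b,c}
  S→b A: FOLLOW(A) ⊇ FOLLOW(S) ⊇ {$,b,c}; new: +{$,b,c}
  FOLLOW(S)={$,b,c}  FOLLOW(A)={$,b,c}  FOLLOW(B)={$,b,c}  FOLLOW(C)={$,b,c}
round 2: (stable)
  FOLLOW(S)={$,b,c}  FOLLOW(A)={$,b,c}  FOLLOW(B)={$,b,c}  FOLLOW(C)={$,b,c}

FOLLOW(C) = ["$", "b", "c"]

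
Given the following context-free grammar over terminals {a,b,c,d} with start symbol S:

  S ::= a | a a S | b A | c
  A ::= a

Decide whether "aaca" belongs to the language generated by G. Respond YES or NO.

CNF form of G:
  S -> T0 X2 | T1 A | a | c
  A -> a
  T0 -> a
  T1 -> b
  X2 -> T0 S

Fill CYK table bottom-up:
  T[0,0] 'a' = {A,S,T0}  orig:{A,S}
  T[1,1] 'a' = {A,S,T0}  orig:{A,S}
  T[2,2] 'c' = {S}
  T[3,3] 'a' = {A,S,T0}  orig:{A,S}
  T[0,1] 'aa' = {X2}  orig:{}
  T[1,2] 'ac' = {X2}  orig:{}
  T[2,3] 'ca' = ∅
  T[0,2] 'aac' = {S}
  T[1,3] 'aca' = ∅
  T[0,3] 'aaca' = ∅

S ∉ T[0,3] ⇒ NO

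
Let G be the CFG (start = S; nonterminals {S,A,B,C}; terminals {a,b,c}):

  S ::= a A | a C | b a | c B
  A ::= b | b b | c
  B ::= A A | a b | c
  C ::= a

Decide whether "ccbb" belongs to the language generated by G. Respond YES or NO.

CNF form of G:
  S -> T0 T1 | T1 A | T1 C | T2 B
  A -> T0 T0 | b | c
  B -> A A | T1 T0 | c
  C -> a
  T0 -> b
  T1 -> a
  T2 -> c

CYK fill:
  cell(0,0) c: {A,B,T2}  orig:{A,B}
  cell(1,1) c: {A,B,T2}  orig:{A,B}
  cell(2,2) b: {A,T0}  orig:{A}
  cell(3,3) b: {A,T0}  orig:{A}
  cell(0,1) cc: {B,S}
  cell(1,2) cb: {B}
  cell(2,3) bb: {A,B}
  cell(0,2) ccb: {S}
  cell(1,3) cbb: {B,S}
  cell(0,3) ccbb: {S}

S ∈ T[0,3] ⇒ YES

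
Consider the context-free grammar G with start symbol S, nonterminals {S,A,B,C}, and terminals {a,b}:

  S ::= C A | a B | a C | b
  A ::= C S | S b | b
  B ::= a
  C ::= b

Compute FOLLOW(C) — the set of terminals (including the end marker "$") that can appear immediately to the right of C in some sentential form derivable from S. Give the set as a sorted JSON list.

Compute FIRST by fixpoint:
[1]
  A via A→b: +{b}
  B via B→a: +{a}
  C via C→b: +{b}
  S via S→C A: +{b}
  S via S→a B: +{a}
  S: {a,b}  A: {b}  B: {a}  C: {b}
[2]
  A via A→S b: +{a}
  S: {a,b}  A: {a,b}  B: {a}  C: {b}
[3] — fixpoint
  S: {a,b}  A: {a,b}  B: {a}  C: {b}

FOLLOW iteration:
seed FOLLOW(S) with $
[1]
  A→C S: FOLLOW(C) ⊇ FIRST(S) = {a,b}; new: +{a,b}
  A→S b: FOLLOW(S) ⊇ FIRST(b) = {b}; new: +{b}
  S→C A: FOLLOW(A) ⊇ FOLLOW(S) ⊇ {$,b}; new: +{$,b}
  S→a B: FOLLOW(B) ⊇ FOLLOW(S) ⊇ {$,b}; new: +{$,b}
  S→a C: FOLLOW(C) ⊇ FOLLOW(S) ⊇ {$,b}; new: +{$}
  FOLLOW[S]={$,b}  FOLLOW[A]={$,b}  FOLLOW[B]={$,b}  FOLLOW[C]={$,a,b}
[2] (stable)
  FOLLOW[S]={$,b}  FOLLOW[A]={$,b}  FOLLOW[B]={$,b}  FOLLOW[C]={$,a,b}

FOLLOW(C) = ["$", "a", "b"]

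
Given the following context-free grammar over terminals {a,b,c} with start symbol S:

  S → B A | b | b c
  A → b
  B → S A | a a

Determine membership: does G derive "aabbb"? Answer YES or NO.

Convert to CNF:
  S -> B A | T1 T2 | b
  A -> b
  B -> S A | T0 T0
  T0 -> a
  T1 -> b
  T2 -> c

Fill CYK table bottom-up:
  T[0,0] 'a' = {T0}  orig:{}
  T[1,1] 'a' = {T0}  orig:{}
  T[2,2] 'b' = {A,S,T1}  orig:{A,S}
  T[3,3] 'b' = {A,S,T1}  orig:{A,S}
  T[4,4] 'b' = {A,S,T1}  orig:{A,S}
  T[0,1] 'aa' = {B}
  T[1,2] 'ab' = ∅
  T[2,3] 'bb' = {B}
  T[3,4] 'bb' = {B}
  T[0,2] 'aab' = {S}
  T[1,3] 'abb' = ∅
  T[2,4] 'bbb' = {S}
  T[0,3] 'aabb' = {B}
  T[1,4] 'abbb' = ∅
  T[0,4] 'aabbb' = {S}

S ∈ T[0,4] ⇒ YES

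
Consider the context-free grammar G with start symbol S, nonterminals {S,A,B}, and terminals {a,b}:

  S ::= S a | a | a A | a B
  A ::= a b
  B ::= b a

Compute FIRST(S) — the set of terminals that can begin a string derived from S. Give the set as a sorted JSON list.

Compute FIRST by fixpoint:
round 1:
  A via A→a b: +{a}
  B via B→b a: +{b}
  S via S→a: +{a}
  FIRST(S)={a}  FIRST(A)={a}  FIRST(B)={b}
round 2: done
  FIRST(S)={a}  FIRST(A)={a}  FIRST(B)={b}

FIRST(S) = ["a"]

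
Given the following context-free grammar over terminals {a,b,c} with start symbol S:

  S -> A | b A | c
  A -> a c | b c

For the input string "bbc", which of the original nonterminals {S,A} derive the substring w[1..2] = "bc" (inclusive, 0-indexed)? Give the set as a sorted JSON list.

Convert to CNF:
  S -> T0 T1 | T2 A | T2 T1 | c
  A -> T0 T1 | T2 T1
  T0 -> a
  T1 -> c
  T2 -> b

CYK fill, restricted to cells inside w[1..2]:
  T[1,1] 'b' = {T2}  orig:{}
  T[2,2] 'c' = {S,T1}  orig:{S}
  T[1,2] 'bc' = {A,S}

Original NTs in T[1,2] deriving "bc": ["A", "S"]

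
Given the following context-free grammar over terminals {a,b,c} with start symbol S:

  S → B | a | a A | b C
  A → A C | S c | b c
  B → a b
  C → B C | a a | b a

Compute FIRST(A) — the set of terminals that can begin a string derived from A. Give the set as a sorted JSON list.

Compute FIRST by fixpoint:
[1]
  A via A→b c: +{b}
  B via B→a b: +{a}
  C via C→B C: +{a}
  C via C→b a: +{b}
  S via S→B: +{a}
  S via S→b C: +{b}
  S: {a,b}  A: {b}  B: {a}  C: {a,b}
[2]
  A via A→S c: +{a}
  S: {a,b}  A: {a,b}  B: {a}  C: {a,b}
[3] done
  S: {a,b}  A: {a,b}  B: {a}  C: {a,b}

FIRST(A) = ["a", "b"]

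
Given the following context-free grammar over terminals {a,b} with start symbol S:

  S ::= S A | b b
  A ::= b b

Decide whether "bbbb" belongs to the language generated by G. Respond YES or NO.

Convert to CNF:
  S -> S A | T0 T0
  A -> T0 T0
  T0 -> b

Fill CYK table bottom-up:
  [0..0]={T0}  "b"  orig:{}
  [1..1]={T0}  "b"  orig:{}
  [2..2]={T0}  "b"  orig:{}
  [3..3]={T0}  "b"  orig:{}
  [0..1]={A,S}  "bb"
  [1..2]={A,S}  "bb"
  [2..3]={A,S}  "bb"
  [0..2]=∅  "bbb"
  [1..3]=∅  "bbb"
  [0..3]={S}  "bbbb"

S ∈ T[0,3] ⇒ YES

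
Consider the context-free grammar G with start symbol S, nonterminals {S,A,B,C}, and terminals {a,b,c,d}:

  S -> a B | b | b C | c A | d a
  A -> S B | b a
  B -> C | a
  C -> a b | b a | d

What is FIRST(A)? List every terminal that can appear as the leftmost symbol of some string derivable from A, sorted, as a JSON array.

Compute FIRST by fixpoint:
iter 1:
  A via A→b a: +{b}
  B via B→a: +{a}
  C via C→a b: +{a}
  C via C→b a: +{b}
  C via C→d: +{d}
  S via S→a B: +{a}
  S via S→b: +{b}
  S via S→c A: +{c}
  S via S→d a: +{d}
  S: {a,b,c,d}  A: {b}  B: {a}  C: {a,b,d}
iter 2:
  A via A→S B: +{a,c,d}
  B via B→C: +{b,d}
  S: {a,b,c,d}  A: {a,b,c,d}  B: {a,b,d}  C: {a,b,d}
iter 3: (no change)
  S: {a,b,c,d}  A: {a,b,c,d}  B: {a,b,d}  C: {a,b,d}

FIRST(A) = ["a", "b", "c", "d"]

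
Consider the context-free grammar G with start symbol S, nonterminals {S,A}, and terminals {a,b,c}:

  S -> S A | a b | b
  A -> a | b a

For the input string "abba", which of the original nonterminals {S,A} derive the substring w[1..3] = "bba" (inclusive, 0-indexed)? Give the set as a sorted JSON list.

CNF form of G:
  S -> S A | T1 T0 | b
  A -> T0 T1 | a
  T0 -> b
  T1 -> a

CYK table (by increasing span) — only the sub-triangle for w[1..3]:
  cell(1,1) b: {S,T0}  orig:{S}
  cell(2,2) b: {S,T0}  orig:{S}
  cell(3,3) a: {A,T1}  orig:{A}
  cell(1,2) bb: ∅
  cell(2,3) ba: {A,S}
  cell(1,3) bba: {S}

Original NTs in T[1,3] deriving "bba": ["S"]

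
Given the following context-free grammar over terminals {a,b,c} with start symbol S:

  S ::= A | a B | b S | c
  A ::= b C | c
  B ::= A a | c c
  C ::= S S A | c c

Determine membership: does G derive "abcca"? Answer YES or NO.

CNF form of G:
  S -> T0 C | T0 S | T1 B | c
  A -> T0 C | c
  B -> A T1 | T2 T2
  C -> S X3 | T2 T2
  T0 -> b
  T1 -> a
  T2 -> c
  X3 -> S A

CYK fill:
  [0..0]={T1}  "a"  orig:{}
  [1..1]={T0}  "b"  orig:{}
  [2..2]={A,S,T2}  "c"  orig:{A,S}
  [3..3]={A,S,T2}  "c"  orig:{A,S}
  [4..4]={T1}  "a"  orig:{}
  [0..1]=∅  "ab"
  [1..2]={S}  "bc"
  [2..3]={B,C,X3}  "cc"  orig:{B,C}
  [3..4]={B}  "ca"
  [0..2]=∅  "abc"
  [1..3]={A,S,X3}  "bcc"  orig:{A,S}
  [2..4]=∅  "cca"
  [0..3]=∅  "abcc"
  [1..4]={B}  "bcca"
  [0..4]={S}  "abcca"

S ∈ T[0,4] ⇒ YES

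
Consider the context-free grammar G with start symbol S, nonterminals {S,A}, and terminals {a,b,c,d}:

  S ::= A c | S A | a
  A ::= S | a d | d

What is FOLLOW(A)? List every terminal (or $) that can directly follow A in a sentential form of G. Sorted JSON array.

FIRST sets, iterate to fixpoint:
iter 1:
  A via A→a d: +{a}
  A via A→d: +{d}
  S via S→A c: +{a,d}
  FIRST(S)={a,d}  FIRST(A)={a,d}
iter 2: done
  FIRST(S)={a,d}  FIRST(A)={a,d}

Compute FOLLOW by fixpoint:
initialize: $ ∈ FOLLOW(S)
iter 1:
  S→A c: FOLLOW(A) ⊇ FIRST(c) = {c}; new: +{c}
  S→S A: FOLLOW(S) ⊇ FIRST(A) = {a,d}; new: +{a,d}
  S→S A: FOLLOW(A) ⊇ FOLLOW(S) ⊇ {$,a,d}; new: +{$,a,d}
  FOLLOW(S)={$,a,d}  FOLLOW(A)={$,a,c,d}
iter 2:
  A→S: FOLLOW(S) ⊇ FOLLOW(A) ⊇ {$,a,c,d}; new: +{c}
  FOLLOW(S)={$,a,c,d}  FOLLOW(A)={$,a,c,d}
iter 3: (no change)
  FOLLOW(S)={$,a,c,d}  FOLLOW(A)={$,a,c,d}

FOLLOW(A) = ["$", "a", "c", "d"]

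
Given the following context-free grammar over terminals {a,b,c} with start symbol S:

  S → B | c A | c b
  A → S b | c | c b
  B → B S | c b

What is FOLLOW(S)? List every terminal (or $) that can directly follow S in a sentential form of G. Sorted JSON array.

Compute FIRST by fixpoint:
round 1:
  A via A→c: +{c}
  B via B→c b: +{c}
  S via S→B: +{c}
  FIRST[S]={c}  FIRST[A]={c}  FIRST[B]={c}
round 2: done
  FIRST[S]={c}  FIRST[A]={c}  FIRST[B]={c}

Compute FOLLOW by fixpoint:
FOLLOW(S) := {$}
[1]
  A→S b: FOLLOW(S) ⊇ FIRST(b) = {b}; new: +{b}
  B→B S: FOLLOW(B) ⊇ FIRST(S) = {c}; new: +{c}
  B→B S: FOLLOW(S) ⊇ FOLLOW(B) ⊇ {c}; new: +{c}
  S→B: FOLLOW(B) ⊇ FOLLOW(S) ⊇ {$,b,c}; new: +{$,b}
  S→c A: FOLLOW(A) ⊇ FOLLOW(S) ⊇ {$,b,c}; new: +{$,b,c}
  FOLLOW[S]={$,b,c}  FOLLOW[A]={$,b,c}  FOLLOW[B]={$,b,c}
[2] (no change)
  FOLLOW[S]={$,b,c}  FOLLOW[A]={$,b,c}  FOLLOW[B]={$,b,c}

FOLLOW(S) = ["$", "b", "c"]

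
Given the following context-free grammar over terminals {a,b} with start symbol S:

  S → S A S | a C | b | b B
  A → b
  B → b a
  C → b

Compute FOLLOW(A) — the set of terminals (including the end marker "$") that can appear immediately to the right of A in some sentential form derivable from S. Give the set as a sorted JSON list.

Compute FIRST by fixpoint:
[1]
  A via A→b: +{b}
  B via B→b a: +{b}
  C via C→b: +{b}
  S via S→a C: +{a}
  S via S→b: +{b}
  S: {a,b}  A: {b}  B: {b}  C: {b}
[2] — fixpoint
  S: {a,b}  A: {b}  B: {b}  C: {b}

Compute FOLLOW by fixpoint:
FOLLOW(S) := {$}
[1]
  S→S A S: FOLLOW(S) ⊇ FIRST(A) = {b}; new: +{b}
  S→S A S: FOLLOW(A) ⊇ FIRST(S) = {a,b}; new: +{a,b}
  S→a C: FOLLOW(C) ⊇ FOLLOW(S) ⊇ {$,b}; new: +{$,b}
  S→b B: FOLLOW(B) ⊇ FOLLOW(S) ⊇ {$,b}; new: +{$,b}
  S: {$,b}  A: {a,b}  B: {$,b}  C: {$,b}
[2] (no change)
  S: {$,b}  A: {a,b}  B: {$,b}  C: {$,b}

FOLLOW(A) = ["a", "b"]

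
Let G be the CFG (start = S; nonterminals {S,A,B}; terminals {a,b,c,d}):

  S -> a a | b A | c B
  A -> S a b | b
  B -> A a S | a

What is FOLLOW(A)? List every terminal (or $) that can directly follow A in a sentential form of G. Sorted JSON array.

FIRST iteration:
round 1:
  A via A→b: +{b}
  B via B→A a S: +{b}
  B via B→a: +{a}
  S via S→a a: +{a}
  S via S→b A: +{b}
  S via S→c B: +{c}
  FIRST[S]={a,b,c}  FIRST[A]={b}  FIRST[B]={a,b}
round 2:
  A via A→S a b: +{a,c}
  B via B→A a S: +{c}
  FIRST[S]={a,b,c}  FIRST[A]={a,b,c}  FIRST[B]={a,b,c}
round 3: — fixpoint
  FIRST[S]={a,b,c}  FIRST[A]={a,b,c}  FIRST[B]={a,b,c}

Compute FOLLOW by fixpoint:
FOLLOW(S) := {$}
pass 1:
  A→S a b: FOLLOW(S) ⊇ FIRST(a) = {a}; new: +{a}
  B→A a S: FOLLOW(A) ⊇ FIRST(a) = {a}; new: +{a}
  S→b A: FOLLOW(A) ⊇ FOLLOW(S) ⊇ {$,a}; new: +{$}
  S→c B: FOLLOW(B) ⊇ FOLLOW(S) ⊇ {$,a}; new: +{$,a}
  FOLLOW[S]={$,a}  FOLLOW[A]={$,a}  FOLLOW[B]={$,a}
pass 2: — fixpoint
  FOLLOW[S]={$,a}  FOLLOW[A]={$,a}  FOLLOW[B]={$,a}

FOLLOW(A) = ["$", "a"]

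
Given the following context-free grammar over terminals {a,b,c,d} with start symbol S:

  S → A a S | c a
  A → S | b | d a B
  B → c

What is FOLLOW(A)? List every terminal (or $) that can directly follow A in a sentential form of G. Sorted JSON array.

FIRST sets, iterate to fixpoint:
[1]
  A via A→b: +{b}
  A via A→d a B: +{d}
  B via B→c: +{c}
  S via S→A a S: +{b,d}
  S via S→c a: +{c}
  FIRST(S)={b,c,d}  FIRST(A)={b,d}  FIRST(B)={c}
[2]
  A via A→S: +{c}
  FIRST(S)={b,c,d}  FIRST(A)={b,c,d}  FIRST(B)={c}
[3] — fixpoint
  FIRST(S)={b,c,d}  FIRST(A)={b,c,d}  FIRST(B)={c}

FOLLOW iteration:
initialize: $ ∈ FOLLOW(S)
round 1:
  S→A a S: FOLLOW(A) ⊇ FIRST(a) = {a}; new: +{a}
  FOLLOW[S]={$}  FOLLOW[A]={a}  FOLLOW[B]={}
round 2:
  A→S: FOLLOW(S) ⊇ FOLLOW(A) ⊇ {a}; new: +{a}
  A→d a B: FOLLOW(B) ⊇ FOLLOW(A) ⊇ {a}; new: +{a}
  FOLLOW[S]={$,a}  FOLLOW[A]={a}  FOLLOW[B]={a}
round 3: — fixpoint
  FOLLOW[S]={$,a}  FOLLOW[A]={a}  FOLLOW[B]={a}

FOLLOW(A) = ["a"]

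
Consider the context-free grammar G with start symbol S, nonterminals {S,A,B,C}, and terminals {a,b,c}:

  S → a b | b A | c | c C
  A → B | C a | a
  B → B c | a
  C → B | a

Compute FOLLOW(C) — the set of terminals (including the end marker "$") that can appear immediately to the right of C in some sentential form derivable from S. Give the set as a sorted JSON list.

FIRST sets, iterate to fixpoint:
iter 1:
  A via A→a: +{a}
  B via B→a: +{a}
  C via C→B: +{a}
  S via S→a b: +{a}
  S via S→b A: +{b}
  S via S→c: +{c}
  FIRST[S]={a,b,c}  FIRST[A]={a}  FIRST[B]={a}  FIRST[C]={a}
iter 2: (no change)
  FIRST[S]={a,b,c}  FIRST[A]={a}  FIRST[B]={a}  FIRST[C]={a}

FOLLOW iteration:
seed FOLLOW(S) with $
round 1:
  A→C a: FOLLOW(C) ⊇ FIRST(a) = {a}; new: +{a}
  B→B c: FOLLOW(B) ⊇ FIRST(c) = {c}; new: +{c}
  C→B: FOLLOW(B) ⊇ FOLLOW(C) ⊇ {a}; new: +{a}
  S→b A: FOLLOW(A) ⊇ FOLLOW(S) ⊇ {$}; new: +{$}
  S→c C: FOLLOW(C) ⊇ FOLLOW(S) ⊇ {$}; new: +{$}
  FOLLOW[S]={$}  FOLLOW[A]={$}  FOLLOW[B]={a,c}  FOLLOW[C]={$,a}
round 2:
  A→B: FOLLOW(B) ⊇ FOLLOW(A) ⊇ {$}; new: +{$}
  FOLLOW[S]={$}  FOLLOW[A]={$}  FOLLOW[B]={$,a,c}  FOLLOW[C]={$,a}
round 3: done
  FOLLOW[S]={$}  FOLLOW[A]={$}  FOLLOW[B]={$,a,c}  FOLLOW[C]={$,a}

FOLLOW(C) = ["$", "a"]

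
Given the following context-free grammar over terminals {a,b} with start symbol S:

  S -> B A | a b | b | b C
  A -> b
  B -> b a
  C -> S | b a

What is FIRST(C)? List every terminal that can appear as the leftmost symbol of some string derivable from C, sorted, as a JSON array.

FIRST iteration:
iter 1:
  A via A→b: +{b}
  B via B→b a: +{b}
  C via C→b a: +{b}
  S via S→B A: +{b}
  S via S→a b: +{a}
  S: {a,b}  A: {b}  B: {b}  C: {b}
iter 2:
  C via C→S: +{a}
  S: {a,b}  A: {b}  B: {b}  C: {a,b}
iter 3: (stable)
  S: {a,b}  A: {b}  B: {b}  C: {a,b}

FIRST(C) = ["a", "b"]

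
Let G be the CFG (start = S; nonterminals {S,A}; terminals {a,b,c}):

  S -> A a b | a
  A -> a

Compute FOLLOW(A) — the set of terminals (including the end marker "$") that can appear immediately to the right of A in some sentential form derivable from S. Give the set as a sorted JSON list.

Compute FIRST by fixpoint:
[1]
  A via A→a: +{a}
  S via S→A a b: +{a}
  FIRST(S)={a}  FIRST(A)={a}
[2] (no change)
  FIRST(S)={a}  FIRST(A)={a}

FOLLOW sets:
FOLLOW(S) := {$}
pass 1:
  S→A a b: FOLLOW(A) ⊇ FIRST(a) = {a}; new: +{a}
  S: {$}  A: {a}
pass 2: (stable)
  S: {$}  A: {a}

FOLLOW(A) = ["a"]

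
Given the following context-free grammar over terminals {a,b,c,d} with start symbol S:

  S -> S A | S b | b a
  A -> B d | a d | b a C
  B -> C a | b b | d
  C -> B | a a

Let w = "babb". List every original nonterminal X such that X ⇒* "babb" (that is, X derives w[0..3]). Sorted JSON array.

Convert to CNF:
  S -> S A | S T2 | T2 T1
  A -> B T0 | T1 T0 | T2 X3
  B -> C T1 | T2 T2 | d
  C -> C T1 | T1 T1 | T2 T2 | d
  T0 -> d
  T1 -> a
  T2 -> b
  X3 -> T1 C

CYK table (by increasing span) — only the sub-triangle for w[0..3]:
  cell(0,0) b: {T2}  orig:{}
  cell(1,1) a: {T1}  orig:{}
  cell(2,2) b: {T2}  orig:{}
  cell(3,3) b: {T2}  orig:{}
  cell(0,1) ba: {S}
  cell(1,2) ab: ∅
  cell(2,3) bb: {B,C}
  cell(0,2) bab: {S}
  cell(1,3) abb: {X3}  orig:{}
  cell(0,3) babb: {A,S}

Original NTs in T[0,3] deriving "babb": ["A", "S"]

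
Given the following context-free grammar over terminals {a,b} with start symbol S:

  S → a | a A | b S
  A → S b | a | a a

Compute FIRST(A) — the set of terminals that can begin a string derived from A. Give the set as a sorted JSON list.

FIRST iteration:
iter 1:
  A via A→a: +{a}
  S via S→a: +{a}
  S via S→b S: +{b}
  FIRST[S]={a,b}  FIRST[A]={a}
iter 2:
  A via A→S b: +{b}
  FIRST[S]={a,b}  FIRST[A]={a,b}
iter 3: (no change)
  FIRST[S]={a,b}  FIRST[A]={a,b}

FIRST(A) = ["a", "b"]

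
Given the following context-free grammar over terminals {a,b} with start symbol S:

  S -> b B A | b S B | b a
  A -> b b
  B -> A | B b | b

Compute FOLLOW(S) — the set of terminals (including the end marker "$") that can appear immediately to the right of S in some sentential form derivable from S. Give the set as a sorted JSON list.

Compute FIRST by fixpoint:
pass 1:
  A via A→b b: +{b}
  B via B→A: +{b}
  S via S→b B A: +{b}
  S: {b}  A: {b}  B: {b}
pass 2: — fixpoint
  S: {b}  A: {b}  B: {b}

FOLLOW sets:
seed FOLLOW(S) with $
iter 1:
  B→B b: FOLLOW(B) ⊇ FIRST(b) = {b}; new: +{b}
  S→b B A: FOLLOW(A) ⊇ FOLLOW(S) ⊇ {$}; new: +{$}
  S→b S B: FOLLOW(S) ⊇ FIRST(B) = {b}; new: +{b}
  S→b S B: FOLLOW(B) ⊇ FOLLOW(S) ⊇ {$,b}; new: +{$}
  S: {$,b}  A: {$}  B: {$,b}
iter 2:
  B→A: FOLLOW(A) ⊇ FOLLOW(B) ⊇ {$,b}; new: +{b}
  S: {$,b}  A: {$,b}  B: {$,b}
iter 3: (no change)
  S: {$,b}  A: {$,b}  B: {$,b}

FOLLOW(S) = ["$", "b"]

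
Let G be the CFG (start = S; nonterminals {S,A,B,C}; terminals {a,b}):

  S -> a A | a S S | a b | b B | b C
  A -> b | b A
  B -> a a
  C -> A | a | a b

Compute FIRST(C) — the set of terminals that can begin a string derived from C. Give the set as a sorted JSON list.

FIRST iteration:
[1]
  A via A→b: +{b}
  B via B→a a: +{a}
  C via C→A: +{b}
  C via C→a: +{a}
  S via S→a A: +{a}
  S via S→b B: +{b}
  FIRST[S]={a,b}  FIRST[A]={b}  FIRST[B]={a}  FIRST[C]={a,b}
[2] done
  FIRST[S]={a,b}  FIRST[A]={b}  FIRST[B]={a}  FIRST[C]={a,b}

FIRST(C) = ["a", "b"]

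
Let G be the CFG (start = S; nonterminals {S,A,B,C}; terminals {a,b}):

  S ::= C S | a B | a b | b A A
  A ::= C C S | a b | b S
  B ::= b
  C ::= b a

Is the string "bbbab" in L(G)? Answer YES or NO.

CNF form of G:
  S -> C S | T0 B | T0 T1 | T1 X3
  A -> C X2 | T0 T1 | T1 S
  B -> b
  C -> T1 T0
  T0 -> a
  T1 -> b
  X2 -> C S
  X3 -> A A

CYK fill:
  cell(0,0) b: {B,T1}  orig:{B}
  cell(1,1) b: {B,T1}  orig:{B}
  cell(2,2) b: {B,T1}  orig:{B}
  cell(3,3) a: {T0}  orig:{}
  cell(4,4) b: {B,T1}  orig:{B}
  cell(0,1) bb: ∅
  cell(1,2) bb: ∅
  cell(2,3) ba: {C}
  cell(3,4) ab: {A,S}
  cell(0,2) bbb: ∅
  cell(1,3) bba: ∅
  cell(2,4) bab: {A}
  cell(0,3) bbba: ∅
  cell(1,4) bbab: ∅
  cell(0,4) bbbab: ∅

S ∉ T[0,4] ⇒ NO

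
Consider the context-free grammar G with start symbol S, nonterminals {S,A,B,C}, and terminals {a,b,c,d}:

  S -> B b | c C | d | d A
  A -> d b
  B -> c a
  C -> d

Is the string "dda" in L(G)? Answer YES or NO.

CNF form of G:
  S -> B T1 | T0 A | T2 C | d
  A -> T0 T1
  B -> T2 T3
  C -> d
  T0 -> d
  T1 -> b
  T2 -> c
  T3 -> a

CYK table (by increasing span):
  [0..0]={C,S,T0}  "d"  orig:{C,S}
  [1..1]={C,S,T0}  "d"  orig:{C,S}
  [2..2]={T3}  "a"  orig:{}
  [0..1]=∅  "dd"
  [1..2]=∅  "da"
  [0..2]=∅  "dda"

S ∉ T[0,2] ⇒ NO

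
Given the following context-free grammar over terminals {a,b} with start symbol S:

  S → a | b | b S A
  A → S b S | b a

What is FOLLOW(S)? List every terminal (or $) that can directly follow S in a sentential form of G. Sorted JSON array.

FIRST iteration:
iter 1:
  A via A→b a: +{b}
  S via S→a: +{a}
  S via S→b: +{b}
  S: {a,b}  A: {b}
iter 2:
  A via A→S b S: +{a}
  S: {a,b}  A: {a,b}
iter 3: (stable)
  S: {a,b}  A: {a,b}

FOLLOW sets:
seed FOLLOW(S) with $
iter 1:
  A→S b S: FOLLOW(S) ⊇ FIRST(b) = {b}; new: +{b}
  S→b S A: FOLLOW(S) ⊇ FIRST(A) = {a,b}; new: +{a}
  S→b S A: FOLLOW(A) ⊇ FOLLOW(S) ⊇ {$,a,b}; new: +{$,a,b}
  S: {$,a,b}  A: {$,a,b}
iter 2: — fixpoint
  S: {$,a,b}  A: {$,a,b}

FOLLOW(S) = ["$", "a", "b"]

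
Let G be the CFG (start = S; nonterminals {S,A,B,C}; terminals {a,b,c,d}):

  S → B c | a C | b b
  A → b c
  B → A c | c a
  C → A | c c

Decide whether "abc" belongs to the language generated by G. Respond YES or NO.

Convert to CNF:
  S -> B T1 | T0 T0 | T2 C
  A -> T0 T1
  B -> A T1 | T1 T2
  C -> T0 T1 | T1 T1
  T0 -> b
  T1 -> c
  T2 -> a

CYK fill:
  cell(0,0) a: {T2}  orig:{}
  cell(1,1) b: {T0}  orig:{}
  cell(2,2) c: {T1}  orig:{}
  cell(0,1) ab: ∅
  cell(1,2) bc: {A,C}
  cell(0,2) abc: {S}

S ∈ T[0,2] ⇒ YES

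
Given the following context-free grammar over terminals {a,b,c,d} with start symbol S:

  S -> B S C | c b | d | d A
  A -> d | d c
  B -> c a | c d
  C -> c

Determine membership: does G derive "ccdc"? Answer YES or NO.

CNF form of G:
  S -> B X4 | T0 A | T1 T3 | d
  A -> T0 T1 | d
  B -> T1 T0 | T1 T2
  C -> c
  T0 -> d
  T1 -> c
  T2 -> a
  T3 -> b
  X4 -> S C

Fill CYK table bottom-up:
  T[0,0] 'c' = {C,T1}  orig:{C}
  T[1,1] 'c' = {C,T1}  orig:{C}
  T[2,2] 'd' = {A,S,T0}  orig:{A,S}
  T[3,3] 'c' = {C,T1}  orig:{C}
  T[0,1] 'cc' = ∅
  T[1,2] 'cd' = {B}
  T[2,3] 'dc' = {A,X4}  orig:{A}
  T[0,2] 'ccd' = ∅
  T[1,3] 'cdc' = ∅
  T[0,3] 'ccdc' = ∅

S ∉ T[0,3] ⇒ NO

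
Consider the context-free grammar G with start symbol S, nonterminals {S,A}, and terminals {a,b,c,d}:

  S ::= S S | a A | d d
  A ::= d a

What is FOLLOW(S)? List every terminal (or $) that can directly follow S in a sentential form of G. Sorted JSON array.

FIRST sets, iterate to fixpoint:
pass 1:
  A via A→d a: +{d}
  S via S→a A: +{a}
  S via S→d d: +{d}
  S: {a,d}  A: {d}
pass 2: — fixpoint
  S: {a,d}  A: {d}

FOLLOW sets:
FOLLOW(S) := {$}
round 1:
  S→S S: FOLLOW(S) ⊇ FIRST(S) = {a,d}; new: +{a,d}
  S→a A: FOLLOW(A) ⊇ FOLLOW(S) ⊇ {$,a,d}; new: +{$,a,d}
  FOLLOW[S]={$,a,d}  FOLLOW[A]={$,a,d}
round 2: (stable)
  FOLLOW[S]={$,a,d}  FOLLOW[A]={$,a,d}

FOLLOW(S) = ["$", "a", "d"]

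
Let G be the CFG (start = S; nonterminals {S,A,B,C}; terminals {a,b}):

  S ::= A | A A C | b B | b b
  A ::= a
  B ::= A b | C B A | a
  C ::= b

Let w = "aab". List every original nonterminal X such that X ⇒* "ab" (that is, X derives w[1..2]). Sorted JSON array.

CNF form of G:
  S -> A X2 | T0 B | T0 T0 | a
  A -> a
  B -> A T0 | C X1 | a
  C -> b
  T0 -> b
  X1 -> B A
  X2 -> A C

CYK fill, restricted to cells inside w[1..2]:
  cell(1,1) a: {A,B,S}
  cell(2,2) b: {C,T0}  orig:{C}
  cell(1,2) ab: {B,X2}  orig:{B}

Original NTs in T[1,2] deriving "ab": ["B"]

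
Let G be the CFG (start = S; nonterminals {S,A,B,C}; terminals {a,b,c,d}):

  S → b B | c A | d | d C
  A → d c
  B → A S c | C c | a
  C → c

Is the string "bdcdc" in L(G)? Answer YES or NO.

Convert to CNF:
  S -> T0 C | T1 A | T2 B | d
  A -> T0 T1
  B -> A X3 | C T1 | a
  C -> c
  T0 -> d
  T1 -> c
  T2 -> b
  X3 -> S T1

CYK fill:
  cell(0,0) b: {T2}  orig:{}
  cell(1,1) d: {S,T0}  orig:{S}
  cell(2,2) c: {C,T1}  orig:{C}
  cell(3,3) d: {S,T0}  orig:{S}
  cell(4,4) c: {C,T1}  orig:{C}
  cell(0,1) bd: ∅
  cell(1,2) dc: {A,S,X3}  orig:{A,S}
  cell(2,3) cd: ∅
  cell(3,4) dc: {A,S,X3}  orig:{A,S}
  cell(0,2) bdc: ∅
  cell(1,3) dcd: ∅
  cell(2,4) cdc: {S}
  cell(0,3) bdcd: ∅
  cell(1,4) dcdc: {B}
  cell(0,4) bdcdc: {S}

S ∈ T[0,4] ⇒ YES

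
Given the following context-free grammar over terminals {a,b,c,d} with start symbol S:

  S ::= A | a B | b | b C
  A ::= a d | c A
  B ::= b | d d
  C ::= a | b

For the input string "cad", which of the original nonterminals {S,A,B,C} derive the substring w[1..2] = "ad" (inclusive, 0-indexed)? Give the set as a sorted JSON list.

CNF form of G:
  S -> T0 B | T0 T1 | T2 A | T3 C | b
  A -> T0 T1 | T2 A
  B -> T1 T1 | b
  C -> a | b
  T0 -> a
  T1 -> d
  T2 -> c
  T3 -> b

CYK table (by increasing span) (cells [i..j] with 1 ≤ i ≤ j ≤ 2 only):
  T[1,1] 'a' = {C,T0}  orig:{C}
  T[2,2] 'd' = {T1}  orig:{}
  T[1,2] 'ad' = {A,S}

Original NTs in T[1,2] deriving "ad": ["A", "S"]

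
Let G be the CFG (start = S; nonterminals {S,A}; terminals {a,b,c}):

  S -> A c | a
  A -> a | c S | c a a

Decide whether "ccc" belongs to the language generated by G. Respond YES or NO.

CNF form of G:
  S -> A T0 | a
  A -> T0 S | T0 X2 | a
  T0 -> c
  T1 -> a
  X2 -> T1 T1

Fill CYK table bottom-up:
  [0..0]={T0}  "c"  orig:{}
  [1..1]={T0}  "c"  orig:{}
  [2..2]={T0}  "c"  orig:{}
  [0..1]=∅  "cc"
  [1..2]=∅  "cc"
  [0..2]=∅  "ccc"

S ∉ T[0,2] ⇒ NO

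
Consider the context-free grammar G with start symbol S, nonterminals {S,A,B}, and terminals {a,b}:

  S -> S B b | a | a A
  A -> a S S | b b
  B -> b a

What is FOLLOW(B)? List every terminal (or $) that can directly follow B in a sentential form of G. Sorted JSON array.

FIRST iteration:
pass 1:
  A via A→a S S: +{a}
  A via A→b b: +{b}
  B via B→b a: +{b}
  S via S→a: +{a}
  S: {a}  A: {a,b}  B: {b}
pass 2: done
  S: {a}  A: {a,b}  B: {b}

FOLLOW iteration:
seed FOLLOW(S) with $
iter 1:
  A→a S S: FOLLOW(S) ⊇ FIRST(S) = {a}; new: +{a}
  S→S B b: FOLLOW(S) ⊇ FIRST(B) = {b}; new: +{b}
  S→S B b: FOLLOW(B) ⊇ FIRST(b) = {b}; new: +{b}
  S→a A: FOLLOW(A) ⊇ FOLLOW(S) ⊇ {$,a,b}; new: +{$,a,b}
  FOLLOW(S)={$,a,b}  FOLLOW(A)={$,a,b}  FOLLOW(B)={b}
iter 2: done
  FOLLOW(S)={$,a,b}  FOLLOW(A)={$,a,b}  FOLLOW(B)={b}

FOLLOW(B) = ["b"]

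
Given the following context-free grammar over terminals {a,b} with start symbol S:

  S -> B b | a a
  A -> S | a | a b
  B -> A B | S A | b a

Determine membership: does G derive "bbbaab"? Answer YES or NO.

Convert to CNF:
  S -> B T0 | T1 T1
  A -> B T0 | T1 T0 | T1 T1 | a
  B -> A B | S A | T0 T1
  T0 -> b
  T1 -> a

CYK table (by increasing span):
  T[0,0] 'b' = {T0}  orig:{}
  T[1,1] 'b' = {T0}  orig:{}
  T[2,2] 'b' = {T0}  orig:{}
  T[3,3] 'a' = {A,T1}  orig:{A}
  T[4,4] 'a' = {A,T1}  orig:{A}
  T[5,5] 'b' = {T0}  orig:{}
  T[0,1] 'bb' = ∅
  T[1,2] 'bb' = ∅
  T[2,3] 'ba' = {B}
  T[3,4] 'aa' = {A,S}
  T[4,5] 'ab' = {A}
  T[0,2] 'bbb' = ∅
  T[1,3] 'bba' = ∅
  T[2,4] 'baa' = ∅
  T[3,5] 'aab' = ∅
  T[0,3] 'bbba' = ∅
  T[1,4] 'bbaa' = ∅
  T[2,5] 'baab' = ∅
  T[0,4] 'bbbaa' = ∅
  T[1,5] 'bbaab' = ∅
  T[0,5] 'bbbaab' = ∅

S ∉ T[0,5] ⇒ NO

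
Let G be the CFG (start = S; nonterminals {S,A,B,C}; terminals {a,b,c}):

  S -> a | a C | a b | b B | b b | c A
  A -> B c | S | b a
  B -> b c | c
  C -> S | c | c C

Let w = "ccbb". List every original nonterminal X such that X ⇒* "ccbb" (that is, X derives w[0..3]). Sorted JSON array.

Convert to CNF:
  S -> T0 A | T1 C | T1 T2 | T2 B | T2 T2 | a
  A -> B T0 | T0 A | T1 C | T1 T2 | T2 B | T2 T1 | T2 T2 | a
  B -> T2 T0 | c
  C -> T0 A | T0 C | T1 C | T1 T2 | T2 B | T2 T2 | a | c
  T0 -> c
  T1 -> a
  T2 -> b

Fill CYK table bottom-up (cells [i..j] with 0 ≤ i ≤ j ≤ 3 only):
  [0..0]={B,C,T0}  "c"  orig:{B,C}
  [1..1]={B,C,T0}  "c"  orig:{B,C}
  [2..2]={T2}  "b"  orig:{}
  [3..3]={T2}  "b"  orig:{}
  [0..1]={A,C}  "cc"
  [1..2]=∅  "cb"
  [2..3]={A,C,S}  "bb"
  [0..2]=∅  "ccb"
  [1..3]={A,C,S}  "cbb"
  [0..3]={A,C,S}  "ccbb"

Original NTs in T[0,3] deriving "ccbb": ["A", "C", "S"]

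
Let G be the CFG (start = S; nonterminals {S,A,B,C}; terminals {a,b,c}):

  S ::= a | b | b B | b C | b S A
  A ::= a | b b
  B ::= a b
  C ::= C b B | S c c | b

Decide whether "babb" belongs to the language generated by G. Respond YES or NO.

Convert to CNF:
  S -> T0 B | T0 C | T0 X5 | a | b
  A -> T0 T0 | a
  B -> T1 T0
  C -> C X3 | S X4 | b
  T0 -> b
  T1 -> a
  T2 -> c
  X3 -> T0 B
  X4 -> T2 T2
  X5 -> S A

CYK fill:
  cell(0,0) b: {C,S,T0}  orig:{C,S}
  cell(1,1) a: {A,S,T1}  orig:{A,S}
  cell(2,2) b: {C,S,T0}  orig:{C,S}
  cell(3,3) b: {C,S,T0}  orig:{C,S}
  cell(0,1) ba: {X5}  orig:{}
  cell(1,2) ab: {B}
  cell(2,3) bb: {A,S}
  cell(0,2) bab: {S,X3}  orig:{S}
  cell(1,3) abb: {X5}  orig:{}
  cell(0,3) babb: {S}

S ∈ T[0,3] ⇒ YES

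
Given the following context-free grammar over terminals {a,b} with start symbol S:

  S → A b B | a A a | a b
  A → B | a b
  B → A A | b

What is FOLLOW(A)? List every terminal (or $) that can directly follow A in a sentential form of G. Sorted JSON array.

FIRST sets, iterate to fixpoint:
[1]
  A via A→a b: +{a}
  B via B→A A: +{a}
  B via B→b: +{b}
  S via S→A b B: +{a}
  FIRST[S]={a}  FIRST[A]={a}  FIRST[B]={a,b}
[2]
  A via A→B: +{b}
  S via S→A b B: +{b}
  FIRST[S]={a,b}  FIRST[A]={a,b}  FIRST[B]={a,b}
[3] (stable)
  FIRST[S]={a,b}  FIRST[A]={a,b}  FIRST[B]={a,b}

FOLLOW sets:
initialize: $ ∈ FOLLOW(S)
iter 1:
  B→A A: FOLLOW(A) ⊇ FIRST(A) = {a,b}; new: +{a,b}
  S→A b B: FOLLOW(B) ⊇ FOLLOW(S) ⊇ {$}; new: +{$}
  S: {$}  A: {a,b}  B: {$}
iter 2:
  A→B: FOLLOW(B) ⊇ FOLLOW(A) ⊇ {a,b}; new: +{a,b}
  B→A A: FOLLOW(A) ⊇ FOLLOW(B) ⊇ {$,a,b}; new: +{$}
  S: {$}  A: {$,a,b}  B: {$,a,b}
iter 3: — fixpoint
  S: {$}  A: {$,a,b}  B: {$,a,b}

FOLLOW(A) = ["$", "a", "b"]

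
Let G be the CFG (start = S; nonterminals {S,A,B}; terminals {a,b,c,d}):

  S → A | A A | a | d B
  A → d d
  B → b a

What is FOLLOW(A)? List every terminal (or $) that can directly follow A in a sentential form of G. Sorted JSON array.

FIRST iteration:
pass 1:
  A via A→d d: +{d}
  B via B→b a: +{b}
  S via S→A: +{d}
  S via S→a: +{a}
  FIRST[S]={a,d}  FIRST[A]={d}  FIRST[B]={b}
pass 2: (no change)
  FIRST[S]={a,d}  FIRST[A]={d}  FIRST[B]={b}

FOLLOW sets:
initialize: $ ∈ FOLLOW(S)
[1]
  S→A: FOLLOW(A) ⊇ FOLLOW(S) ⊇ {$}; new: +{$}
  S→A A: FOLLOW(A) ⊇ FIRST(A) = {d}; new: +{d}
  S→d B: FOLLOW(B) ⊇ FOLLOW(S) ⊇ {$}; new: +{$}
  FOLLOW(S)={$}  FOLLOW(A)={$,d}  FOLLOW(B)={$}
[2] (no change)
  FOLLOW(S)={$}  FOLLOW(A)={$,d}  FOLLOW(B)={$}

FOLLOW(A) = ["$", "d"]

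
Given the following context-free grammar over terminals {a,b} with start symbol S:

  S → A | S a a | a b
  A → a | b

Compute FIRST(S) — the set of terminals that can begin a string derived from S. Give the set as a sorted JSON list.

Compute FIRST by fixpoint:
pass 1:
  A via A→a: +{a}
  A via A→b: +{b}
  S via S→A: +{a,b}
  S: {a,b}  A: {a,b}
pass 2: — fixpoint
  S: {a,b}  A: {a,b}

FIRST(S) = ["a", "b"]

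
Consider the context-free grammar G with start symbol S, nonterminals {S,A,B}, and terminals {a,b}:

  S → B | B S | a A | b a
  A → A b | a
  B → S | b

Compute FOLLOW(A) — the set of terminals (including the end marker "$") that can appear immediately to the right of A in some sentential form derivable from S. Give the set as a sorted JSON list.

FIRST iteration:
iter 1:
  A via A→a: +{a}
  B via B→b: +{b}
  S via S→B: +{b}
  S via S→a A: +{a}
  FIRST(S)={a,b}  FIRST(A)={a}  FIRST(B)={b}
iter 2:
  B via B→S: +{a}
  FIRST(S)={a,b}  FIRST(A)={a}  FIRST(B)={a,b}
iter 3: (no change)
  FIRST(S)={a,b}  FIRST(A)={a}  FIRST(B)={a,b}

Compute FOLLOW by fixpoint:
FOLLOW(S) := {$}
iter 1:
  A→A b: FOLLOW(A) ⊇ FIRST(b) = {b}; new: +{b}
  S→B: FOLLOW(B) ⊇ FOLLOW(S) ⊇ {$}; new: +{$}
  S→B S: FOLLOW(B) ⊇ FIRST(S) = {a,b}; new: +{a,b}
  S→a A: FOLLOW(A) ⊇ FOLLOW(S) ⊇ {$}; new: +{$}
  FOLLOW[S]={$}  FOLLOW[A]={$,b}  FOLLOW[B]={$,a,b}
iter 2:
  B→S: FOLLOW(S) ⊇ FOLLOW(B) ⊇ {$,a,b}; new: +{a,b}
  S→a A: FOLLOW(A) ⊇ FOLLOW(S) ⊇ {$,a,b}; new: +{a}
  FOLLOW[S]={$,a,b}  FOLLOW[A]={$,a,b}  FOLLOW[B]={$,a,b}
iter 3: (no change)
  FOLLOW[S]={$,a,b}  FOLLOW[A]={$,a,b}  FOLLOW[B]={$,a,b}

FOLLOW(A) = ["$", "a", "b"]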